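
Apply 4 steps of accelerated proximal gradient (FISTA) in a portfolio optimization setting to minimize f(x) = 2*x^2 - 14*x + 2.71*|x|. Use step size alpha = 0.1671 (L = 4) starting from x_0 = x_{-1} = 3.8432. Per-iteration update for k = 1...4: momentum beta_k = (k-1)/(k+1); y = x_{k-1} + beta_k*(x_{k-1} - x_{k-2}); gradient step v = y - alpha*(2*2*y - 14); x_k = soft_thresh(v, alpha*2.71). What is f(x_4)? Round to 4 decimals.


FISTA on f(x) = 2*x^2 - 14*x + 2.71*|x|
L = 4, alpha = 0.1671
Iteration 1: beta = 0.0, y = 3.8432 + 0.0*(3.8432 - 3.8432) = 3.8432
  grad(y) = 1.3728, v = y - alpha*grad = 3.6138
  prox(v) = soft_thresh(3.6138, 0.4528) = 3.161
Iteration 2: beta = 0.3333, y = 3.161 + 0.3333*(3.161 - 3.8432) = 2.9336
  grad(y) = -2.2658, v = y - alpha*grad = 3.3122
  prox(v) = soft_thresh(3.3122, 0.4528) = 2.8593
Iteration 3: beta = 0.5, y = 2.8593 + 0.5*(2.8593 - 3.161) = 2.7085
  grad(y) = -3.166, v = y - alpha*grad = 3.2375
  prox(v) = soft_thresh(3.2375, 0.4528) = 2.7847
Iteration 4: beta = 0.6, y = 2.7847 + 0.6*(2.7847 - 2.8593) = 2.7399
  grad(y) = -3.0403, v = y - alpha*grad = 3.248
  prox(v) = soft_thresh(3.248, 0.4528) = 2.7951
f(x_4) = 2*2.7951^2 - 14*2.7951 + 2.71*|2.7951| = -15.9315


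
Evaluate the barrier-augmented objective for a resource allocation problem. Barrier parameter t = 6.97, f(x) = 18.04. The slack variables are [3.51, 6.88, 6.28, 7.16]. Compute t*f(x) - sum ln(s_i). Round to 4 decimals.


Step 1: Compute log-barrier.
ln values: [1.2556, 1.9286, 1.8374, 1.9685]
phi = -(1.2556 + 1.9286 + 1.8374 + 1.9685) = -6.9901
Step 2: Compute augmented objective.
t*f(x) = 6.97*18.04 = 125.7388
Total = 125.7388 - 6.9901 = 118.7487


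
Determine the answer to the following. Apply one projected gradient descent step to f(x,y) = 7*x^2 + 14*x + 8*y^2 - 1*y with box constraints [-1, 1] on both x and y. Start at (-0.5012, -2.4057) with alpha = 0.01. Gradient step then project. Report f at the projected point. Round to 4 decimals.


Step 1: Compute gradient at (-0.5012, -2.4057).
grad_x = 2*7*-0.5012 + 14 = 6.9832
grad_y = 2*8*-2.4057 - 1 = -39.4912
Step 2: Gradient step.
x_raw = -0.5012 - 0.01*6.9832 = -0.571
y_raw = -2.4057 - 0.01*-39.4912 = -2.0108
Step 3: Project onto [-1, 1].
x_proj = clip(-0.571) = -0.571
y_proj = clip(-2.0108) = -1.0
Step 4: Evaluate f.
f(-0.571, -1.0) = 3.2881


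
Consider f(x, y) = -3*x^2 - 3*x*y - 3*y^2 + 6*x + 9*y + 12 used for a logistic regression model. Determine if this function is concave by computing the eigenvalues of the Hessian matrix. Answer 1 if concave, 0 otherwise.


The Hessian of f(x,y) = -3*x^2 - 3*x*y - 3*y^2 + 6*x + 9*y + 12 is:
H = [[-6, -3], [-3, -6]]
Trace = -6 - 6 = -12
Determinant = -6*-6 - (-3)^2 = 27
Discriminant = (-12)^2 - 4*27 = 36.0
Eigenvalues: lambda_1 = -9.0, lambda_2 = -3.0
The function is concave.

1


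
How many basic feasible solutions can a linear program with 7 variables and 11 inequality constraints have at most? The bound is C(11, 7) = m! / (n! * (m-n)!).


Each vertex corresponds to some choice of n active constraints out of m, so the number of vertices is at most C(m, n) = m! / (n!(m-n)!).
m = 11, n = 7
Numerator: 11 * 10 * 9 * 8 * 7 * 6 * 5
Denominator: 7! = 5040
C(11, 7) = 330


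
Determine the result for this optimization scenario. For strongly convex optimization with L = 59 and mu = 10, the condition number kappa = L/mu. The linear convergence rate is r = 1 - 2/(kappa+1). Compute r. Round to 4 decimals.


Step 1: Compute the condition number.
kappa = L/mu = 59/10 = 5.9
Step 2: Compute the convergence rate.
r = 1 - 2/(kappa + 1) = 1 - 2*mu/(L + mu) = (L - mu)/(L + mu) = 49/69 = 0.7101


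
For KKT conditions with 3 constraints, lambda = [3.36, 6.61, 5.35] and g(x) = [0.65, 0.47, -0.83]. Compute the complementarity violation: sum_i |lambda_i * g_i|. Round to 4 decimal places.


KKT complementary slackness check:
lambda_1 * g_1 = 3.36 * 0.65 = 2.184
lambda_2 * g_2 = 6.61 * 0.47 = 3.1067
lambda_3 * g_3 = 5.35 * -0.83 = -4.4405
Total violation = 2.184 + 3.1067 + 4.4405 = 9.7312


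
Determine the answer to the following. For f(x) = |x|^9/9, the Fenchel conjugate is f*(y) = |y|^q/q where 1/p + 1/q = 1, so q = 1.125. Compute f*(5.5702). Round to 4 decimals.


The conjugate exponent q satisfies 1/p + 1/q = 1.
p = 9, so q = 9/(9 - 1) = 1.125
|y|^q = 5.5702^1.125 = 6.9041
f*(5.5702) = 6.9041 / 1.125 = 6.1369


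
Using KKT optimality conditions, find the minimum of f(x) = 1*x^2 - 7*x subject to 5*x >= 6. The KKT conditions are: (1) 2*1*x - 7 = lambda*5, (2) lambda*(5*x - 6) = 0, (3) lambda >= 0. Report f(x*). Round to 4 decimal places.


Step 1: Try lambda = 0 (constraint inactive).
Stationarity: 2*1*x - 7 = 0
x* = 7/(2*1) = 3.5
Check constraint: 5*3.5 = 17.5 >= 6 -- satisfied.
Step 2: Compute optimal value.
f(x*) = 1*3.5^2 - 7*3.5 = -12.25


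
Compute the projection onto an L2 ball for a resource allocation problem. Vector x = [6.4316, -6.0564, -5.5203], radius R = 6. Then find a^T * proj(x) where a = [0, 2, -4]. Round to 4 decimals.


Step 1: Compute ||x|| (intermediates to 6 decimals).
||x|| = sqrt(6.4316^2 + (-6.0564)^2 + (-5.5203)^2) = 10.417254
Step 2: Project.
Since ||x|| > R, scale = R/||x|| = 6/10.417254 = 0.575968, proj(x) = scale * x
proj(x) = [3.704396, -3.488293, -3.179516]
Step 3: Dot product.
a^T * proj(x) = 0*3.704396 + 2*(-3.488293) - 4*(-3.179516) = 5.7415


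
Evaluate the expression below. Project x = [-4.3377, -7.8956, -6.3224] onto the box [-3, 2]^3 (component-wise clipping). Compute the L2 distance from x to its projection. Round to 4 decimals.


Project each component onto [-3, 2].
clip(-4.3377) = -3.0, clip(-7.8956) = -3.0, clip(-6.3224) = -3.0
Projection = [-3.0, -3.0, -3.0]
Squared diffs: [1.7894, 23.9669, 11.0383]
Distance = sqrt(36.7946) = 6.0659


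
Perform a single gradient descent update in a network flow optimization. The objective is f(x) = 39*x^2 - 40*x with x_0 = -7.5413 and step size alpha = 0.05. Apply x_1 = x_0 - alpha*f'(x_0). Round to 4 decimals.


We compute the gradient at x_0 and apply the update.
f'(x) = 78*x - 40
f'(-7.5413) = 78*-7.5413 - 40 = -628.2214
x_1 = -7.5413 - 0.05*-628.2214 = 23.8698


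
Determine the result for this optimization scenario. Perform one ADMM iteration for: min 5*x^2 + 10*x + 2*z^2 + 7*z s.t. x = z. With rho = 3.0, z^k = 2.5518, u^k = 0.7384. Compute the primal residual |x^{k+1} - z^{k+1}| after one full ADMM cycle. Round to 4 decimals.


ADMM iteration with rho = 3.0, z^k = 2.5518, u^k = 0.7384
Step 1: x-update.
Minimize 5*x^2 + 10*x + (3.0/2)*(x - 2.5518 + 0.7384)^2
FOC: (2*5 + 3.0)*x = -10 + 3.0*(2.5518 - 0.7384)
x^{k+1} = -0.3508
Step 2: z-update.
Minimize 2*z^2 + 7*z + (3.0/2)*(-0.3508 - z + 0.7384)^2
FOC: (2*2 + 3.0)*z = -7 + 3.0*(-0.3508 + 0.7384)
z^{k+1} = -0.8339
Step 3: u-update.
u^{k+1} = 0.7384 - 0.3508 + 0.8339 = 1.2215
Step 4: Primal residual = |-0.3508 + 0.8339| = 0.4831


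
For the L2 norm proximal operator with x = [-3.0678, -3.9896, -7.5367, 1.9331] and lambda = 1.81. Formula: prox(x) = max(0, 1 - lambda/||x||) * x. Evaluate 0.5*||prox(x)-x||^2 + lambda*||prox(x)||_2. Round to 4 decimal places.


Step 1: Compute ||x||.
||x|| = 9.2664
Step 2: Compute scaling factor.
scale = max(0, 1 - 1.81/9.2664) = 0.8047
Step 3: prox(x) = [-2.4686, -3.2103, -6.0646, 1.5555]
||prox(x)|| = 7.4564
Step 4: Proximal objective.
0.5*||prox-x||^2 = 1.6381
lambda*||prox|| = 13.4961
Total = 15.1342


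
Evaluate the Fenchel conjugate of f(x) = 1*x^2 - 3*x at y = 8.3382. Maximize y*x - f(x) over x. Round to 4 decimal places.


f*(y) = sup_x {y*x - a*x^2 - b*x} = sup_x {(y-b)*x - a*x^2}
FOC: (y - b) - 2a*x = 0 => x* = (y - b)/(2a)
x* = (8.3382 + 3)/(2*1) = 5.6691
f*(8.3382) = (y-b)^2/(4a) = (8.3382 + 3)^2/(4*1)
= 128.5548/4 = 32.1387


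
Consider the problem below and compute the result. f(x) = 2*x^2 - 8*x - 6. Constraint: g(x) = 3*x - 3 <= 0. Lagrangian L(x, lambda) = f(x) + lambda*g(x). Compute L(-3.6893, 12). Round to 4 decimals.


Step 1: Evaluate f(x).
f(-3.6893) = 2*(-3.6893)^2 - 8*(-3.6893) - 6 = 50.7363
Step 2: Evaluate g(x).
g(-3.6893) = 3*-3.6893 - 3 = -14.0679
Step 3: Compute Lagrangian.
L = 50.7363 + 12*-14.0679 = -118.0785


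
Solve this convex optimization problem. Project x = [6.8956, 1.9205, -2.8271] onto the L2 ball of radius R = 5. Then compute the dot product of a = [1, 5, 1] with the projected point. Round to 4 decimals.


Step 1: Compute ||x|| (intermediates to 6 decimals).
||x|| = sqrt(6.8956^2 + 1.9205^2 + (-2.8271)^2) = 7.69611
Step 2: Project.
Since ||x|| > R, scale = R/||x|| = 5/7.69611 = 0.649679, proj(x) = scale * x
proj(x) = [4.479927, 1.247709, -1.836708]
Step 3: Dot product.
a^T * proj(x) = 1*4.479927 + 5*1.247709 + 1*(-1.836708) = 8.8818


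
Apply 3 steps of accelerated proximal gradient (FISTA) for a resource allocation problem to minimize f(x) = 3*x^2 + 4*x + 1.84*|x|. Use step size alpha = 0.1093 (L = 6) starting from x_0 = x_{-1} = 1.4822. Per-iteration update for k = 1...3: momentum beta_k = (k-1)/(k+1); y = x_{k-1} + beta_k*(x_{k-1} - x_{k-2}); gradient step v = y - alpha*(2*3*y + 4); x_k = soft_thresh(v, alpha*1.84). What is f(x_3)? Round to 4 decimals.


FISTA on f(x) = 3*x^2 + 4*x + 1.84*|x|
L = 6, alpha = 0.1093
Iteration 1: beta = 0.0, y = 1.4822 + 0.0*(1.4822 - 1.4822) = 1.4822
  grad(y) = 12.8932, v = y - alpha*grad = 0.073
  prox(v) = soft_thresh(0.073, 0.2011) = 0.0
Iteration 2: beta = 0.3333, y = 0.0 + 0.3333*(0.0 - 1.4822) = -0.4941
  grad(y) = 1.0356, v = y - alpha*grad = -0.6073
  prox(v) = soft_thresh(-0.6073, 0.2011) = -0.4061
Iteration 3: beta = 0.5, y = -0.4061 + 0.5*(-0.4061 - 0.0) = -0.6092
  grad(y) = 0.3447, v = y - alpha*grad = -0.6469
  prox(v) = soft_thresh(-0.6469, 0.2011) = -0.4458
f(x_3) = 3*(-0.4458)^2 + 4*(-0.4458) + 1.84*|-0.4458| = -0.3667


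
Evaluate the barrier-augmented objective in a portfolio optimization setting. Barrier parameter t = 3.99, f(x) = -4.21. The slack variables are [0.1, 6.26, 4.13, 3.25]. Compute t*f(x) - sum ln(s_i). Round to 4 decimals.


Step 1: Compute log-barrier.
ln values: [-2.3026, 1.8342, 1.4183, 1.1787]
phi = -(-2.3026 + 1.8342 + 1.4183 + 1.1787) = -2.1285
Step 2: Compute augmented objective.
t*f(x) = 3.99*-4.21 = -16.7979
Total = -16.7979 - 2.1285 = -18.9264


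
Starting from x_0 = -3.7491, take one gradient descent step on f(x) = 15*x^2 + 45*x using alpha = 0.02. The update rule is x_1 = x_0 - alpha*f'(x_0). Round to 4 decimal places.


We compute the gradient at x_0 and apply the update.
f'(x) = 30*x + 45
f'(-3.7491) = 30*-3.7491 + 45 = -67.473
x_1 = -3.7491 - 0.02*-67.473 = -2.3996


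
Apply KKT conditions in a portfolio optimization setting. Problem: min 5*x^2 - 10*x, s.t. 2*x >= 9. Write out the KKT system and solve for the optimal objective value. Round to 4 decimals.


Step 1: Try lambda = 0 (constraint inactive).
x_unc = 10/(2*5) = 1.0
Check: 2*1.0 = 2.0 < 9 -- violated!
Step 2: Constraint must be active: 2*x = 9
x* = 9/2 = 4.5
lambda = (2*5*4.5 - 10)/2 = 17.5
Step 3: Compute optimal value.
f(x*) = 5*4.5^2 - 10*4.5 = 56.25


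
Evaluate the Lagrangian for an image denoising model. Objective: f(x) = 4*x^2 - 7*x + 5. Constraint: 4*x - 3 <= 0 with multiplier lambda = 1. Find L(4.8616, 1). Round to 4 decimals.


Step 1: Evaluate f(x).
f(4.8616) = 4*4.8616^2 - 7*4.8616 + 5 = 65.5094
Step 2: Evaluate g(x).
g(4.8616) = 4*4.8616 - 3 = 16.4464
Step 3: Compute Lagrangian.
L = 65.5094 + 1*16.4464 = 81.9558


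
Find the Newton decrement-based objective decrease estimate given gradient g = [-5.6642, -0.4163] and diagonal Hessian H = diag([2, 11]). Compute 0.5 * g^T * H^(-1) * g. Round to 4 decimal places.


Step 1: H is diagonal, so H^(-1) * g = [-2.8321, -0.0378].
Step 2: g^T H^(-1) g = sum_i g_i^2 / H_ii
  = (-5.6642)^2/2 + (-0.4163)^2/11
  = 16.0416 + 0.0158 = 16.0573
Step 3: Objective decrease = 0.5 * g^T H^(-1) g = 8.0287


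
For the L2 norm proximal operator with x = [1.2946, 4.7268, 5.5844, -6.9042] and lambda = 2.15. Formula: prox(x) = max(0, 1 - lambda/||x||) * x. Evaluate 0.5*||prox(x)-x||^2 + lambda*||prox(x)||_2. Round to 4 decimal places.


Step 1: Compute ||x||.
||x|| = 10.1426
Step 2: Compute scaling factor.
scale = max(0, 1 - 2.15/10.1426) = 0.788
Step 3: prox(x) = [1.0202, 3.7248, 4.4006, -5.4407]
||prox(x)|| = 7.9926
Step 4: Proximal objective.
0.5*||prox-x||^2 = 2.3113
lambda*||prox|| = 17.1841
Total = 19.4953


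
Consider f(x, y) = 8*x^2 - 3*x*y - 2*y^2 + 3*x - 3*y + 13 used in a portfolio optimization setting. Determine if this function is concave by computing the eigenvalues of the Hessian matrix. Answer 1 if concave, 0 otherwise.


The Hessian of f(x,y) = 8*x^2 - 3*x*y - 2*y^2 + 3*x - 3*y + 13 is:
H = [[16, -3], [-3, -4]]
Trace = 16 - 4 = 12
Determinant = 16*-4 - (-3)^2 = -73
Discriminant = (12)^2 - 4*-73 = 436.0
Eigenvalues: lambda_1 = -4.4403, lambda_2 = 16.4403
The function is not concave.

0


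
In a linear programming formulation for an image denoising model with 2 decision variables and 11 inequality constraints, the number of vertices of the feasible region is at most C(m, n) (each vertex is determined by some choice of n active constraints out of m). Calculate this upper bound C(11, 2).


Each vertex corresponds to some choice of n active constraints out of m, so the number of vertices is at most C(m, n) = m! / (n!(m-n)!).
m = 11, n = 2
Numerator: 11 * 10
Denominator: 2! = 2
C(11, 2) = 55


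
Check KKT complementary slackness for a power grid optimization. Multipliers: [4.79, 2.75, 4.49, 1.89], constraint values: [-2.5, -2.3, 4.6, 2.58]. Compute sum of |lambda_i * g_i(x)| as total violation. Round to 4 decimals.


KKT complementary slackness check:
lambda_1 * g_1 = 4.79 * -2.5 = -11.975
lambda_2 * g_2 = 2.75 * -2.3 = -6.325
lambda_3 * g_3 = 4.49 * 4.6 = 20.654
lambda_4 * g_4 = 1.89 * 2.58 = 4.8762
Total violation = 11.975 + 6.325 + 20.654 + 4.8762 = 43.8302


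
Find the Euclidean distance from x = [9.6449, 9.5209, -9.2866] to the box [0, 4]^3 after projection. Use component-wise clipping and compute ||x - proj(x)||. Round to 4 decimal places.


Project each component onto [0, 4].
clip(9.6449) = 4.0, clip(9.5209) = 4.0, clip(-9.2866) = 0.0
Projection = [4.0, 4.0, 0.0]
Squared diffs: [31.8649, 30.4803, 86.2409]
Distance = sqrt(148.5861) = 12.1896


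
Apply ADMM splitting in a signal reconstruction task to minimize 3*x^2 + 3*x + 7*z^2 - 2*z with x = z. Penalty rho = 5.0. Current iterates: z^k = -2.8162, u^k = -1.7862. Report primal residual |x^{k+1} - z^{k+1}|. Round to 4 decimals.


ADMM iteration with rho = 5.0, z^k = -2.8162, u^k = -1.7862
Step 1: x-update.
Minimize 3*x^2 + 3*x + (5.0/2)*(x + 2.8162 - 1.7862)^2
FOC: (2*3 + 5.0)*x = -3 + 5.0*(-2.8162 + 1.7862)
x^{k+1} = -0.7409
Step 2: z-update.
Minimize 7*z^2 - 2*z + (5.0/2)*(-0.7409 - z - 1.7862)^2
FOC: (2*7 + 5.0)*z = 2 + 5.0*(-0.7409 - 1.7862)
z^{k+1} = -0.5598
Step 3: u-update.
u^{k+1} = -1.7862 - 0.7409 + 0.5598 = -1.9673
Step 4: Primal residual = |-0.7409 + 0.5598| = 0.1811


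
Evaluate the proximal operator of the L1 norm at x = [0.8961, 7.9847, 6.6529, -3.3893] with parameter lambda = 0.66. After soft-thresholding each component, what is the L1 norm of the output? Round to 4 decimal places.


Soft-thresholding with lambda = 0.66:
prox(0.8961) = sign(0.8961)*max(|0.8961| - 0.66, 0) = 0.2361
prox(7.9847) = sign(7.9847)*max(|7.9847| - 0.66, 0) = 7.3247
prox(6.6529) = sign(6.6529)*max(|6.6529| - 0.66, 0) = 5.9929
prox(-3.3893) = sign(-3.3893)*max(|-3.3893| - 0.66, 0) = -2.7293
prox(x) = [0.2361, 7.3247, 5.9929, -2.7293]
||prox(x)||_1 = 0.2361 + 7.3247 + 5.9929 + 2.7293 = 16.283


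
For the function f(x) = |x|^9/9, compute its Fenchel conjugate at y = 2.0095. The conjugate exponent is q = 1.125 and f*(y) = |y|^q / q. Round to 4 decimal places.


The conjugate exponent q satisfies 1/p + 1/q = 1.
p = 9, so q = 9/(9 - 1) = 1.125
|y|^q = 2.0095^1.125 = 2.1927
f*(2.0095) = 2.1927 / 1.125 = 1.949


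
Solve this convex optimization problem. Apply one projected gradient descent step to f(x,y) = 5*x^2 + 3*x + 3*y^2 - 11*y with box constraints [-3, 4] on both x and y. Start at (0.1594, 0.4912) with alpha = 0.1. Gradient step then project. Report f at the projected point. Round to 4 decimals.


Step 1: Compute gradient at (0.1594, 0.4912).
grad_x = 2*5*0.1594 + 3 = 4.594
grad_y = 2*3*0.4912 - 11 = -8.0528
Step 2: Gradient step.
x_raw = 0.1594 - 0.1*4.594 = -0.3
y_raw = 0.4912 - 0.1*-8.0528 = 1.2965
Step 3: Project onto [-3, 4].
x_proj = clip(-0.3) = -0.3
y_proj = clip(1.2965) = 1.2965
Step 4: Evaluate f.
f(-0.3, 1.2965) = -9.6687


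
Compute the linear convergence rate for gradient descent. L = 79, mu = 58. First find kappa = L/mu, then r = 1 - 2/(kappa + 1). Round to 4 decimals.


Step 1: Compute the condition number.
kappa = L/mu = 79/58 = 1.3621
Step 2: Compute the convergence rate.
r = 1 - 2/(kappa + 1) = 1 - 2*mu/(L + mu) = (L - mu)/(L + mu) = 21/137 = 0.1533


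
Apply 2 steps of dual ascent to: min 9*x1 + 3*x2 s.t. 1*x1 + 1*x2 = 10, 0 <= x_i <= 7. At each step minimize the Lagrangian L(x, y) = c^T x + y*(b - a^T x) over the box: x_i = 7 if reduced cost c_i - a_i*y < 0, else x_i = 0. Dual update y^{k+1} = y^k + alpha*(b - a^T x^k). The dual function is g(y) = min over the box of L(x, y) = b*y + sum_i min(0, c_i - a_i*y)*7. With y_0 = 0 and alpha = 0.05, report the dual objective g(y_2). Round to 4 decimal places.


Dual ascent for LP: min 9*x1 + 3*x2, 1*x1 + 1*x2 = 10, 0 <= x_i <= 7
Step 1: y^k = 0.0, reduced costs: (9.0, 3.0)
  x^k = (0.0, 0.0), subgradient = b - a^T x = 10.0
  y^{k+1} = 0.0 + 0.05*10.0 = 0.5
Step 2: y^k = 0.5, reduced costs: (8.5, 2.5)
  x^k = (0.0, 0.0), subgradient = b - a^T x = 10.0
  y^{k+1} = 0.5 + 0.05*10.0 = 1.0
Dual objective at y_2 = 1.0: reduced costs (8.0, 2.0), box minimizer x = (0.0, 0.0)
g(y_2) = b*y + (c1 - a1*y)*x1 + (c2 - a2*y)*x2 = 10*1.0 + 8.0*0.0 + 2.0*0.0 = 10.0 + 0.0 + 0.0 = 10.0


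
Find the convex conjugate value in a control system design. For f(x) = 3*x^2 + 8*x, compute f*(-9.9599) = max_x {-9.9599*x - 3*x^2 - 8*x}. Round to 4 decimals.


f*(y) = sup_x {y*x - a*x^2 - b*x} = sup_x {(y-b)*x - a*x^2}
FOC: (y - b) - 2a*x = 0 => x* = (y - b)/(2a)
x* = (-9.9599 - 8)/(2*3) = -2.9933
f*(-9.9599) = (y-b)^2/(4a) = (-9.9599 - 8)^2/(4*3)
= 322.558/12 = 26.8798


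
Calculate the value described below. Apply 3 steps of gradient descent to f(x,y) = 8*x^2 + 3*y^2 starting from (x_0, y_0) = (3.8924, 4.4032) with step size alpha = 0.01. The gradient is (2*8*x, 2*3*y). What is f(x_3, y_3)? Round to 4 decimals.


Gradient descent on f(x,y) = 8*x^2 + 3*y^2.
Starting point: (3.8924, 4.4032), alpha = 0.01
Step 1: grad_x = 2*8*3.8924 = 62.2784, grad_y = 2*3*4.4032 = 26.4192
  x_1 = 3.8924 - 0.01*62.2784 = 3.2696
  y_1 = 4.4032 - 0.01*26.4192 = 4.139
Step 2: grad_x = 2*8*3.2696 = 52.3139, grad_y = 2*3*4.139 = 24.834
  x_2 = 3.2696 - 0.01*52.3139 = 2.7465
  y_2 = 4.139 - 0.01*24.834 = 3.8907
Step 3: grad_x = 2*8*2.7465 = 43.9436, grad_y = 2*3*3.8907 = 23.344
  x_3 = 2.7465 - 0.01*43.9436 = 2.307
  y_3 = 3.8907 - 0.01*23.344 = 3.6572
f(2.307, 3.6572) = 8*2.307^2 + 3*3.6572^2 = 82.7054


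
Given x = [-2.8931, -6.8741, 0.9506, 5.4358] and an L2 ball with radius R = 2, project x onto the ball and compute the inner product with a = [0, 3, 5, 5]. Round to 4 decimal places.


Step 1: Compute ||x|| (intermediates to 6 decimals).
||x|| = sqrt((-2.8931)^2 + (-6.8741)^2 + 0.9506^2 + 5.4358^2) = 9.277653
Step 2: Project.
Since ||x|| > R, scale = R/||x|| = 2/9.277653 = 0.215572, proj(x) = scale * x
proj(x) = [-0.623671, -1.481863, 0.204923, 1.171806]
Step 3: Dot product.
a^T * proj(x) = 0*(-0.623671) + 3*(-1.481863) + 5*0.204923 + 5*1.171806 = 2.4381


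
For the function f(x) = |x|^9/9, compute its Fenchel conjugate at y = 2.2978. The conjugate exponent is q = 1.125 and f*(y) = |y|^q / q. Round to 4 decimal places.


The conjugate exponent q satisfies 1/p + 1/q = 1.
p = 9, so q = 9/(9 - 1) = 1.125
|y|^q = 2.2978^1.125 = 2.5496
f*(2.2978) = 2.5496 / 1.125 = 2.2663


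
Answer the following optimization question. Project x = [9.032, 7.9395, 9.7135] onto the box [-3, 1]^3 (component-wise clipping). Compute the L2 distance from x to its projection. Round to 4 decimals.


Project each component onto [-3, 1].
clip(9.032) = 1.0, clip(7.9395) = 1.0, clip(9.7135) = 1.0
Projection = [1.0, 1.0, 1.0]
Squared diffs: [64.513, 48.1567, 75.9251]
Distance = sqrt(188.5948) = 13.733


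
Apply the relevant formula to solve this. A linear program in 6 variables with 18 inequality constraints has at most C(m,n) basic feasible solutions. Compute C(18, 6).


Each vertex corresponds to some choice of n active constraints out of m, so the number of vertices is at most C(m, n) = m! / (n!(m-n)!).
m = 18, n = 6
Numerator: 18 * 17 * 16 * 15 * 14 * 13
Denominator: 6! = 720
C(18, 6) = 18564


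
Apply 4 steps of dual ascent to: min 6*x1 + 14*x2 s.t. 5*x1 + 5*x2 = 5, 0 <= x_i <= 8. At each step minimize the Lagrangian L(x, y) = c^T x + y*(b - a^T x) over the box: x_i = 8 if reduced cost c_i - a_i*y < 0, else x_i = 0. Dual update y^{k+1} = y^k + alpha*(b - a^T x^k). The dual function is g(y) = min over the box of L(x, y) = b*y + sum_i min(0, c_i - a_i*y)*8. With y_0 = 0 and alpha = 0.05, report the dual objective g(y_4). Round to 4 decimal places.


Dual ascent for LP: min 6*x1 + 14*x2, 5*x1 + 5*x2 = 5, 0 <= x_i <= 8
Step 1: y^k = 0.0, reduced costs: (6.0, 14.0)
  x^k = (0.0, 0.0), subgradient = b - a^T x = 5.0
  y^{k+1} = 0.0 + 0.05*5.0 = 0.25
Step 2: y^k = 0.25, reduced costs: (4.75, 12.75)
  x^k = (0.0, 0.0), subgradient = b - a^T x = 5.0
  y^{k+1} = 0.25 + 0.05*5.0 = 0.5
Step 3: y^k = 0.5, reduced costs: (3.5, 11.5)
  x^k = (0.0, 0.0), subgradient = b - a^T x = 5.0
  y^{k+1} = 0.5 + 0.05*5.0 = 0.75
Step 4: y^k = 0.75, reduced costs: (2.25, 10.25)
  x^k = (0.0, 0.0), subgradient = b - a^T x = 5.0
  y^{k+1} = 0.75 + 0.05*5.0 = 1.0
Dual objective at y_4 = 1.0: reduced costs (1.0, 9.0), box minimizer x = (0.0, 0.0)
g(y_4) = b*y + (c1 - a1*y)*x1 + (c2 - a2*y)*x2 = 5*1.0 + 1.0*0.0 + 9.0*0.0 = 5.0 + 0.0 + 0.0 = 5.0


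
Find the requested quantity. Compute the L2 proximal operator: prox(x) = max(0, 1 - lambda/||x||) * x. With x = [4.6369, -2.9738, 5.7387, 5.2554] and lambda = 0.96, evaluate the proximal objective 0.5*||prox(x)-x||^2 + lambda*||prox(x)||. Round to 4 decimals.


Step 1: Compute ||x||.
||x|| = 9.534
Step 2: Compute scaling factor.
scale = max(0, 1 - 0.96/9.534) = 0.8993
Step 3: prox(x) = [4.17, -2.6744, 5.1609, 4.7262]
||prox(x)|| = 8.574
Step 4: Proximal objective.
0.5*||prox-x||^2 = 0.4608
lambda*||prox|| = 8.231
Total = 8.6918


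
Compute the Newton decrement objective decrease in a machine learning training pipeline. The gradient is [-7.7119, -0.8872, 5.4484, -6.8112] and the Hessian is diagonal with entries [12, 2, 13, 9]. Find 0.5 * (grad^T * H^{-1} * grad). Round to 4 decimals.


Step 1: H is diagonal, so H^(-1) * g = [-0.6427, -0.4436, 0.4191, -0.7568].
Step 2: g^T H^(-1) g = sum_i g_i^2 / H_ii
  = (-7.7119)^2/12 + (-0.8872)^2/2 + (5.4484)^2/13 + (-6.8112)^2/9
  = 4.9561 + 0.3936 + 2.2835 + 5.1547 = 12.7879
Step 3: Objective decrease = 0.5 * g^T H^(-1) g = 6.3939


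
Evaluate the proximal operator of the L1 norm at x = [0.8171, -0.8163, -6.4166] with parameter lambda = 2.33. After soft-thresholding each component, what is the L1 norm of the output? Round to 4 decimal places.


Soft-thresholding with lambda = 2.33:
prox(0.8171) = sign(0.8171)*max(|0.8171| - 2.33, 0) = 0.0
prox(-0.8163) = sign(-0.8163)*max(|-0.8163| - 2.33, 0) = 0.0
prox(-6.4166) = sign(-6.4166)*max(|-6.4166| - 2.33, 0) = -4.0866
prox(x) = [0.0, 0.0, -4.0866]
||prox(x)||_1 = 0.0 + 0.0 + 4.0866 = 4.0866


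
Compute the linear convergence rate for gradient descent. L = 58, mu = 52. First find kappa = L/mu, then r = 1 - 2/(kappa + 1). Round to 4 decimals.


Step 1: Compute the condition number.
kappa = L/mu = 58/52 = 1.1154
Step 2: Compute the convergence rate.
r = 1 - 2/(kappa + 1) = 1 - 2*mu/(L + mu) = (L - mu)/(L + mu) = 6/110 = 0.0545


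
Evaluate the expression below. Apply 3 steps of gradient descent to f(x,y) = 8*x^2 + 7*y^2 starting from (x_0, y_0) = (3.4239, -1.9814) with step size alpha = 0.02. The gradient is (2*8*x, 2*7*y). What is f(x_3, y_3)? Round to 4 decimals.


Gradient descent on f(x,y) = 8*x^2 + 7*y^2.
Starting point: (3.4239, -1.9814), alpha = 0.02
Step 1: grad_x = 2*8*3.4239 = 54.7824, grad_y = 2*7*-1.9814 = -27.7396
  x_1 = 3.4239 - 0.02*54.7824 = 2.3283
  y_1 = -1.9814 - 0.02*-27.7396 = -1.4266
Step 2: grad_x = 2*8*2.3283 = 37.252, grad_y = 2*7*-1.4266 = -19.9725
  x_2 = 2.3283 - 0.02*37.252 = 1.5832
  y_2 = -1.4266 - 0.02*-19.9725 = -1.0272
Step 3: grad_x = 2*8*1.5832 = 25.3314, grad_y = 2*7*-1.0272 = -14.3802
  x_3 = 1.5832 - 0.02*25.3314 = 1.0766
  y_3 = -1.0272 - 0.02*-14.3802 = -0.7396
f(1.0766, -0.7396) = 8*1.0766^2 + 7*(-0.7396)^2 = 13.1008


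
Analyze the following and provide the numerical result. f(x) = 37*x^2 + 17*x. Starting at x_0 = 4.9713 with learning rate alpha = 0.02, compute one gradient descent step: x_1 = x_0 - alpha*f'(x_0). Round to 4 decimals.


We compute the gradient at x_0 and apply the update.
f'(x) = 74*x + 17
f'(4.9713) = 74*4.9713 + 17 = 384.8762
x_1 = 4.9713 - 0.02*384.8762 = -2.7262


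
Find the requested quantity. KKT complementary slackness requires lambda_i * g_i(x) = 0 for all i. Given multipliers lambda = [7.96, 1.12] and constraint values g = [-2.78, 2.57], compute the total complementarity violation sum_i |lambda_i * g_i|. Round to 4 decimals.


KKT complementary slackness check:
lambda_1 * g_1 = 7.96 * -2.78 = -22.1288
lambda_2 * g_2 = 1.12 * 2.57 = 2.8784
Total violation = 22.1288 + 2.8784 = 25.0072


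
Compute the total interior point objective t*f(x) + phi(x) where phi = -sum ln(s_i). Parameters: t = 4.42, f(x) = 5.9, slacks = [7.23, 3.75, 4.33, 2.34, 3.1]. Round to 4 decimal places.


Step 1: Compute log-barrier.
ln values: [1.9782, 1.3218, 1.4656, 0.8502, 1.1314]
phi = -(1.9782 + 1.3218 + 1.4656 + 0.8502 + 1.1314) = -6.7471
Step 2: Compute augmented objective.
t*f(x) = 4.42*5.9 = 26.078
Total = 26.078 - 6.7471 = 19.3309


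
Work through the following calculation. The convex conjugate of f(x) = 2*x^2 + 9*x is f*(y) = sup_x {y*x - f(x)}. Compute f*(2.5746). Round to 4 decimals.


f*(y) = sup_x {y*x - a*x^2 - b*x} = sup_x {(y-b)*x - a*x^2}
FOC: (y - b) - 2a*x = 0 => x* = (y - b)/(2a)
x* = (2.5746 - 9)/(2*2) = -1.6064
f*(2.5746) = (y-b)^2/(4a) = (2.5746 - 9)^2/(4*2)
= 41.2858/8 = 5.1607


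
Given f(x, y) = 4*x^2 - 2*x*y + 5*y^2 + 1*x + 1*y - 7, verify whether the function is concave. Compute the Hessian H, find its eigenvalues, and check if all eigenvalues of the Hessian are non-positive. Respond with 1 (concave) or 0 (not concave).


The Hessian of f(x,y) = 4*x^2 - 2*x*y + 5*y^2 + 1*x + 1*y - 7 is:
H = [[8, -2], [-2, 10]]
Trace = 8 + 10 = 18
Determinant = 8*10 - (-2)^2 = 76
Discriminant = (18)^2 - 4*76 = 20.0
Eigenvalues: lambda_1 = 6.7639, lambda_2 = 11.2361
The function is not concave.

0


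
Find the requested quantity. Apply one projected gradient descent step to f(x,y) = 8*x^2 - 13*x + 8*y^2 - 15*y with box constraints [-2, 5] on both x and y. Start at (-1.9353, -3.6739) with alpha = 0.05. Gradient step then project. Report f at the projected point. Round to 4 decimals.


Step 1: Compute gradient at (-1.9353, -3.6739).
grad_x = 2*8*-1.9353 - 13 = -43.9648
grad_y = 2*8*-3.6739 - 15 = -73.7824
Step 2: Gradient step.
x_raw = -1.9353 - 0.05*-43.9648 = 0.2629
y_raw = -3.6739 - 0.05*-73.7824 = 0.0152
Step 3: Project onto [-2, 5].
x_proj = clip(0.2629) = 0.2629
y_proj = clip(0.0152) = 0.0152
Step 4: Evaluate f.
f(0.2629, 0.0152) = -3.0916


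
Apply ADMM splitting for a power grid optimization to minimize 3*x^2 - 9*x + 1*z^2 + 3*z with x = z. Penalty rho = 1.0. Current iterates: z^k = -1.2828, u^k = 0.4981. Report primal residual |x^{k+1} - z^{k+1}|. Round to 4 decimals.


ADMM iteration with rho = 1.0, z^k = -1.2828, u^k = 0.4981
Step 1: x-update.
Minimize 3*x^2 - 9*x + (1.0/2)*(x + 1.2828 + 0.4981)^2
FOC: (2*3 + 1.0)*x = 9 + 1.0*(-1.2828 - 0.4981)
x^{k+1} = 1.0313
Step 2: z-update.
Minimize 1*z^2 + 3*z + (1.0/2)*(1.0313 - z + 0.4981)^2
FOC: (2*1 + 1.0)*z = -3 + 1.0*(1.0313 + 0.4981)
z^{k+1} = -0.4902
Step 3: u-update.
u^{k+1} = 0.4981 + 1.0313 + 0.4902 = 2.0196
Step 4: Primal residual = |1.0313 + 0.4902| = 1.5215


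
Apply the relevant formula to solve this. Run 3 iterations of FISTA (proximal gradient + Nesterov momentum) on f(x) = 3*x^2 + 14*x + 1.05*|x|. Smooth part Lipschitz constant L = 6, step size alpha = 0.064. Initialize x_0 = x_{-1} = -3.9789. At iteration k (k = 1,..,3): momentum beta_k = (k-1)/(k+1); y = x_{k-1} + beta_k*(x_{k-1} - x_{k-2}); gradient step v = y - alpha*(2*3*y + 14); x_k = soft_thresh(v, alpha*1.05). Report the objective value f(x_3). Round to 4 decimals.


FISTA on f(x) = 3*x^2 + 14*x + 1.05*|x|
L = 6, alpha = 0.064
Iteration 1: beta = 0.0, y = -3.9789 + 0.0*(-3.9789 + 3.9789) = -3.9789
  grad(y) = -9.8734, v = y - alpha*grad = -3.347
  prox(v) = soft_thresh(-3.347, 0.0672) = -3.2798
Iteration 2: beta = 0.3333, y = -3.2798 + 0.3333*(-3.2798 + 3.9789) = -3.0468
  grad(y) = -4.2806, v = y - alpha*grad = -2.7728
  prox(v) = soft_thresh(-2.7728, 0.0672) = -2.7056
Iteration 3: beta = 0.5, y = -2.7056 + 0.5*(-2.7056 + 3.2798) = -2.4185
  grad(y) = -0.5111, v = y - alpha*grad = -2.3858
  prox(v) = soft_thresh(-2.3858, 0.0672) = -2.3186
f(x_3) = 3*(-2.3186)^2 + 14*(-2.3186) + 1.05*|-2.3186| = -13.8981


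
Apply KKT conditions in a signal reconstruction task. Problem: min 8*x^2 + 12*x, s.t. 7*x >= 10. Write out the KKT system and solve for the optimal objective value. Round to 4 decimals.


Step 1: Try lambda = 0 (constraint inactive).
x_unc = -12/(2*8) = -0.75
Check: 7*-0.75 = -5.25 < 10 -- violated!
Step 2: Constraint must be active: 7*x = 10
x* = 10/7 = 1.4286 (rounded; the exact value 10/7 is used below)
lambda = (2*8*(10/7) + 12)/7 = 4.9796
Step 3: Compute optimal value.
f(x*) = 8*(10/7)^2 + 12*(10/7) = 33.4694


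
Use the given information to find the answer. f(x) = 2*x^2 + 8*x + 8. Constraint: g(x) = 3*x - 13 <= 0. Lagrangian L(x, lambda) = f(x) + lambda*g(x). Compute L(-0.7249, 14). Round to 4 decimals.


Step 1: Evaluate f(x).
f(-0.7249) = 2*(-0.7249)^2 + 8*(-0.7249) + 8 = 3.2518
Step 2: Evaluate g(x).
g(-0.7249) = 3*-0.7249 - 13 = -15.1747
Step 3: Compute Lagrangian.
L = 3.2518 + 14*-15.1747 = -209.194


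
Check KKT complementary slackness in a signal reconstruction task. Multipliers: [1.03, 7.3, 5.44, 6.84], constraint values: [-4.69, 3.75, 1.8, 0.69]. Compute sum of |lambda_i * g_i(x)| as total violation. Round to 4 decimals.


KKT complementary slackness check:
lambda_1 * g_1 = 1.03 * -4.69 = -4.8307
lambda_2 * g_2 = 7.3 * 3.75 = 27.375
lambda_3 * g_3 = 5.44 * 1.8 = 9.792
lambda_4 * g_4 = 6.84 * 0.69 = 4.7196
Total violation = 4.8307 + 27.375 + 9.792 + 4.7196 = 46.7173


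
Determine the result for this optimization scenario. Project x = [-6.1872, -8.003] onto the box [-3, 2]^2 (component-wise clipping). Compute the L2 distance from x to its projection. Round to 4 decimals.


Project each component onto [-3, 2].
clip(-6.1872) = -3.0, clip(-8.003) = -3.0
Projection = [-3.0, -3.0]
Squared diffs: [10.1582, 25.03]
Distance = sqrt(35.1882) = 5.932


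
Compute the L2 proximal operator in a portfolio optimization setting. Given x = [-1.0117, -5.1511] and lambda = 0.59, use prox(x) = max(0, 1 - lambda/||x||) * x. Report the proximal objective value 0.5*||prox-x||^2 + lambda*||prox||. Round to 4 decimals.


Step 1: Compute ||x||.
||x|| = 5.2495
Step 2: Compute scaling factor.
scale = max(0, 1 - 0.59/5.2495) = 0.8876
Step 3: prox(x) = [-0.898, -4.5722]
||prox(x)|| = 4.6595
Step 4: Proximal objective.
0.5*||prox-x||^2 = 0.1741
lambda*||prox|| = 2.7491
Total = 2.9232


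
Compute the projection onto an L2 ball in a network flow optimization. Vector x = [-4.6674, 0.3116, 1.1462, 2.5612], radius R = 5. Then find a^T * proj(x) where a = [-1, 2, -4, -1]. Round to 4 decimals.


Step 1: Compute ||x|| (intermediates to 6 decimals).
||x|| = sqrt((-4.6674)^2 + 0.3116^2 + 1.1462^2 + 2.5612^2) = 5.454836
Step 2: Project.
Since ||x|| > R, scale = R/||x|| = 5/5.454836 = 0.916618, proj(x) = scale * x
proj(x) = [-4.278223, 0.285618, 1.050628, 2.347642]
Step 3: Dot product.
a^T * proj(x) = -1*(-4.278223) + 2*0.285618 - 4*1.050628 - 1*2.347642 = -1.7007


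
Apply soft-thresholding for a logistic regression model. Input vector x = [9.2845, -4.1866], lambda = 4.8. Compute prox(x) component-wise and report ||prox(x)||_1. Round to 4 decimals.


Soft-thresholding with lambda = 4.8:
prox(9.2845) = sign(9.2845)*max(|9.2845| - 4.8, 0) = 4.4845
prox(-4.1866) = sign(-4.1866)*max(|-4.1866| - 4.8, 0) = 0.0
prox(x) = [4.4845, 0.0]
||prox(x)||_1 = 4.4845 + 0.0 = 4.4845


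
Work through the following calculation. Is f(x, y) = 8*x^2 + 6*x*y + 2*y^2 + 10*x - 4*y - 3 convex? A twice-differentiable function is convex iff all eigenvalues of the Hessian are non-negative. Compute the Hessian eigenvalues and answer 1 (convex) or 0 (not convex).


The Hessian of f(x,y) = 8*x^2 + 6*x*y + 2*y^2 + 10*x - 4*y - 3 is:
H = [[16, 6], [6, 4]]
Trace = 16 + 4 = 20
Determinant = 16*4 - (6)^2 = 28
Discriminant = (20)^2 - 4*28 = 288.0
Eigenvalues: lambda_1 = 1.5147, lambda_2 = 18.4853
The function is convex.

1


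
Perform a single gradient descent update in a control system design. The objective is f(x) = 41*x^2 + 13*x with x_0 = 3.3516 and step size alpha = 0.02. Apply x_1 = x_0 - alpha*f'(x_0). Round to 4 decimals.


We compute the gradient at x_0 and apply the update.
f'(x) = 82*x + 13
f'(3.3516) = 82*3.3516 + 13 = 287.8312
x_1 = 3.3516 - 0.02*287.8312 = -2.405


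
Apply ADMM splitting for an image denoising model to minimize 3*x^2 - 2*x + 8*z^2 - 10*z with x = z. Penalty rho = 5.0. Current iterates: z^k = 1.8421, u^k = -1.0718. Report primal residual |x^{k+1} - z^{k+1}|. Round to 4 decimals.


ADMM iteration with rho = 5.0, z^k = 1.8421, u^k = -1.0718
Step 1: x-update.
Minimize 3*x^2 - 2*x + (5.0/2)*(x - 1.8421 - 1.0718)^2
FOC: (2*3 + 5.0)*x = 2 + 5.0*(1.8421 + 1.0718)
x^{k+1} = 1.5063
Step 2: z-update.
Minimize 8*z^2 - 10*z + (5.0/2)*(1.5063 - z - 1.0718)^2
FOC: (2*8 + 5.0)*z = 10 + 5.0*(1.5063 - 1.0718)
z^{k+1} = 0.5796
Step 3: u-update.
u^{k+1} = -1.0718 + 1.5063 - 0.5796 = -0.1451
Step 4: Primal residual = |1.5063 - 0.5796| = 0.9267


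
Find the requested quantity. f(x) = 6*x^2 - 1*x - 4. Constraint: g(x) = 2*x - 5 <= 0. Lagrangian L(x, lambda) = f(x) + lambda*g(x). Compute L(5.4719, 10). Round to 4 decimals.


Step 1: Evaluate f(x).
f(5.4719) = 6*5.4719^2 - 1*5.4719 - 4 = 170.1782
Step 2: Evaluate g(x).
g(5.4719) = 2*5.4719 - 5 = 5.9438
Step 3: Compute Lagrangian.
L = 170.1782 + 10*5.9438 = 229.6162


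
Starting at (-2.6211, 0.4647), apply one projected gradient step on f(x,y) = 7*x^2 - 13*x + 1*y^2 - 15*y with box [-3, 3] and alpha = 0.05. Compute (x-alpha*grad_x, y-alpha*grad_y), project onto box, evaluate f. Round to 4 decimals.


Step 1: Compute gradient at (-2.6211, 0.4647).
grad_x = 2*7*-2.6211 - 13 = -49.6954
grad_y = 2*1*0.4647 - 15 = -14.0706
Step 2: Gradient step.
x_raw = -2.6211 - 0.05*-49.6954 = -0.1363
y_raw = 0.4647 - 0.05*-14.0706 = 1.1682
Step 3: Project onto [-3, 3].
x_proj = clip(-0.1363) = -0.1363
y_proj = clip(1.1682) = 1.1682
Step 4: Evaluate f.
f(-0.1363, 1.1682) = -14.2563


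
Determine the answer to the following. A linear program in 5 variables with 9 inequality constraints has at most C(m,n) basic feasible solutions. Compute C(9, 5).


Each vertex corresponds to some choice of n active constraints out of m, so the number of vertices is at most C(m, n) = m! / (n!(m-n)!).
m = 9, n = 5
Numerator: 9 * 8 * 7 * 6 * 5
Denominator: 5! = 120
C(9, 5) = 126


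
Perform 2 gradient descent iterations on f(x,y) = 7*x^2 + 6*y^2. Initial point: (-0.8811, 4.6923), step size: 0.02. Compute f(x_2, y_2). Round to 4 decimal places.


Gradient descent on f(x,y) = 7*x^2 + 6*y^2.
Starting point: (-0.8811, 4.6923), alpha = 0.02
Step 1: grad_x = 2*7*-0.8811 = -12.3354, grad_y = 2*6*4.6923 = 56.3076
  x_1 = -0.8811 - 0.02*-12.3354 = -0.6344
  y_1 = 4.6923 - 0.02*56.3076 = 3.5661
Step 2: grad_x = 2*7*-0.6344 = -8.8815, grad_y = 2*6*3.5661 = 42.7938
  x_2 = -0.6344 - 0.02*-8.8815 = -0.4568
  y_2 = 3.5661 - 0.02*42.7938 = 2.7103
f(-0.4568, 2.7103) = 7*(-0.4568)^2 + 6*2.7103^2 = 45.5339


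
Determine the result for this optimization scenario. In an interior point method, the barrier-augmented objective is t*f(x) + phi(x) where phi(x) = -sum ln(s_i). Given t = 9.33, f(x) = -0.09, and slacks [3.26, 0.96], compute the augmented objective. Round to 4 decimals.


Step 1: Compute log-barrier.
ln values: [1.1817, -0.0408]
phi = -(1.1817 - 0.0408) = -1.1409
Step 2: Compute augmented objective.
t*f(x) = 9.33*-0.09 = -0.8397
Total = -0.8397 - 1.1409 = -1.9806


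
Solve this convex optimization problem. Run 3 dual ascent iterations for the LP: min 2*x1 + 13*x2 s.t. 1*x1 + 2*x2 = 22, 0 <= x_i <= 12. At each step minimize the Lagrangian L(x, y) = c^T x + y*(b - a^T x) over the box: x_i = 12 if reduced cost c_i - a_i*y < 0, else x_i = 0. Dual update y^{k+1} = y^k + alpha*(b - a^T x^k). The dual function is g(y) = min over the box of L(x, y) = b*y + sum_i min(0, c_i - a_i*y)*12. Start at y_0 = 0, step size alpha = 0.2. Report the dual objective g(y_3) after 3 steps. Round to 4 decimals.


Dual ascent for LP: min 2*x1 + 13*x2, 1*x1 + 2*x2 = 22, 0 <= x_i <= 12
Step 1: y^k = 0.0, reduced costs: (2.0, 13.0)
  x^k = (0.0, 0.0), subgradient = b - a^T x = 22.0
  y^{k+1} = 0.0 + 0.2*22.0 = 4.4
Step 2: y^k = 4.4, reduced costs: (-2.4, 4.2)
  x^k = (12.0, 0.0), subgradient = b - a^T x = 10.0
  y^{k+1} = 4.4 + 0.2*10.0 = 6.4
Step 3: y^k = 6.4, reduced costs: (-4.4, 0.2)
  x^k = (12.0, 0.0), subgradient = b - a^T x = 10.0
  y^{k+1} = 6.4 + 0.2*10.0 = 8.4
Dual objective at y_3 = 8.4: reduced costs (-6.4, -3.8), box minimizer x = (12.0, 12.0)
g(y_3) = b*y + (c1 - a1*y)*x1 + (c2 - a2*y)*x2 = 22*8.4 + (-6.4)*12.0 + (-3.8)*12.0 = 184.8 - 76.8 - 45.6 = 62.4


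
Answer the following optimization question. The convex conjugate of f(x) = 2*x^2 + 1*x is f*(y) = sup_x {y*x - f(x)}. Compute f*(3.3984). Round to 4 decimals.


f*(y) = sup_x {y*x - a*x^2 - b*x} = sup_x {(y-b)*x - a*x^2}
FOC: (y - b) - 2a*x = 0 => x* = (y - b)/(2a)
x* = (3.3984 - 1)/(2*2) = 0.5996
f*(3.3984) = (y-b)^2/(4a) = (3.3984 - 1)^2/(4*2)
= 5.7523/8 = 0.719


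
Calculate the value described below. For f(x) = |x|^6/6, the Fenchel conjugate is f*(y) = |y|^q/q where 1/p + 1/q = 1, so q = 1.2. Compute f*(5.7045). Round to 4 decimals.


The conjugate exponent q satisfies 1/p + 1/q = 1.
p = 6, so q = 6/(6 - 1) = 1.2
|y|^q = 5.7045^1.2 = 8.0809
f*(5.7045) = 8.0809 / 1.2 = 6.7341


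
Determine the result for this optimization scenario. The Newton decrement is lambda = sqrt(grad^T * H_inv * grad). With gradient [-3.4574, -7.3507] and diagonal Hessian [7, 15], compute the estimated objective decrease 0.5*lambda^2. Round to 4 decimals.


Step 1: H is diagonal, so H^(-1) * g = [-0.4939, -0.49].
Step 2: g^T H^(-1) g = sum_i g_i^2 / H_ii
  = (-3.4574)^2/7 + (-7.3507)^2/15
  = 1.7077 + 3.6022 = 5.3098
Step 3: Objective decrease = 0.5 * g^T H^(-1) g = 2.6549


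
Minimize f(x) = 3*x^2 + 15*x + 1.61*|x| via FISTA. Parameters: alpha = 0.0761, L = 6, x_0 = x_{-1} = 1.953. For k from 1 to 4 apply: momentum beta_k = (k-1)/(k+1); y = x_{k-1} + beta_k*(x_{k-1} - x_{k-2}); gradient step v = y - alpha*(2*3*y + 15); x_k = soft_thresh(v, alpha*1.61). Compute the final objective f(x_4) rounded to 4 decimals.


FISTA on f(x) = 3*x^2 + 15*x + 1.61*|x|
L = 6, alpha = 0.0761
Iteration 1: beta = 0.0, y = 1.953 + 0.0*(1.953 - 1.953) = 1.953
  grad(y) = 26.718, v = y - alpha*grad = -0.0802
  prox(v) = soft_thresh(-0.0802, 0.1225) = 0.0
Iteration 2: beta = 0.3333, y = 0.0 + 0.3333*(0.0 - 1.953) = -0.651
  grad(y) = 11.094, v = y - alpha*grad = -1.4953
  prox(v) = soft_thresh(-1.4953, 0.1225) = -1.3727
Iteration 3: beta = 0.5, y = -1.3727 + 0.5*(-1.3727 - 0.0) = -2.0591
  grad(y) = 2.6454, v = y - alpha*grad = -2.2604
  prox(v) = soft_thresh(-2.2604, 0.1225) = -2.1379
Iteration 4: beta = 0.6, y = -2.1379 + 0.6*(-2.1379 + 1.3727) = -2.597
  grad(y) = -0.5819, v = y - alpha*grad = -2.5527
  prox(v) = soft_thresh(-2.5527, 0.1225) = -2.4302
f(x_4) = 3*(-2.4302)^2 + 15*(-2.4302) + 1.61*|-2.4302| = -14.8228
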